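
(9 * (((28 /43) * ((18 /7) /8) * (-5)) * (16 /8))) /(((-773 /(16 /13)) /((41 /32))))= 16605 /432107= 0.04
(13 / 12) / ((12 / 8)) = 13 / 18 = 0.72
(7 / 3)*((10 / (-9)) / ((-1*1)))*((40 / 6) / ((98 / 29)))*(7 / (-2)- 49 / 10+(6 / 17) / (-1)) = -143840 / 3213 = -44.77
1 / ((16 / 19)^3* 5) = 6859 / 20480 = 0.33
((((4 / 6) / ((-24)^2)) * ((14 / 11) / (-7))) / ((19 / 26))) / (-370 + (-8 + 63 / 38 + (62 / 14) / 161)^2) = 313721863 / 359650770778926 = 0.00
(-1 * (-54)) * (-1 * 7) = -378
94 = 94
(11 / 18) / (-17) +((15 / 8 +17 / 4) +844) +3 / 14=7285399 / 8568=850.30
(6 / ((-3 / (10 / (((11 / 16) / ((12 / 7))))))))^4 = 217432719360000 / 35153041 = 6185317.49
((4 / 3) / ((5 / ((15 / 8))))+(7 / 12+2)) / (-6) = -37 / 72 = -0.51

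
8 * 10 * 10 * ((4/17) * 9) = 28800/17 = 1694.12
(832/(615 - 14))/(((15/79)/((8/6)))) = 262912/27045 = 9.72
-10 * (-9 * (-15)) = -1350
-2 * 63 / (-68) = 63 / 34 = 1.85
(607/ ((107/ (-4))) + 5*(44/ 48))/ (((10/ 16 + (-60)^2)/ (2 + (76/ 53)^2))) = -176614596/ 8657717215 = -0.02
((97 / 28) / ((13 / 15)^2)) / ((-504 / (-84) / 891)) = 6482025 / 9464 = 684.91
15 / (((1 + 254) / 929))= 929 / 17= 54.65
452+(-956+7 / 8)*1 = -4025 / 8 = -503.12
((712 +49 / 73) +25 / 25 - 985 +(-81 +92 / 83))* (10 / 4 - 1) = -3192066 / 6059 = -526.83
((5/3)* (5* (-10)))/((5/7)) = -350/3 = -116.67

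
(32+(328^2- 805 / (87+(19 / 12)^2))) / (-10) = -10760.70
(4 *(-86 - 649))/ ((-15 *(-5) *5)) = -196/ 25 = -7.84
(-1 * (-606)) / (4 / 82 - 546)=-12423 / 11192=-1.11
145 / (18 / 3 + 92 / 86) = 6235 / 304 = 20.51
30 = 30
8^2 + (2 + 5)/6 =391/6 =65.17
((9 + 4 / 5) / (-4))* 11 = -539 / 20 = -26.95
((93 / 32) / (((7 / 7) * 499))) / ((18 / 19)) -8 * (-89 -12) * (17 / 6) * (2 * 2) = 877346381 / 95808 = 9157.34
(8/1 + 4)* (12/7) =144/7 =20.57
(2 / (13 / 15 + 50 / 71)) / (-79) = -2130 / 132167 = -0.02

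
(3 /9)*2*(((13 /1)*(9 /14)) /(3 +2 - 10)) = -39 /35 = -1.11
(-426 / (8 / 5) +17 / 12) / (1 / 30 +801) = -1135 / 3433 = -0.33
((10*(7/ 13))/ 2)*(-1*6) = -210/ 13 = -16.15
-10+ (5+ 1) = -4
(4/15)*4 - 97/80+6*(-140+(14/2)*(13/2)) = -27223/48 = -567.15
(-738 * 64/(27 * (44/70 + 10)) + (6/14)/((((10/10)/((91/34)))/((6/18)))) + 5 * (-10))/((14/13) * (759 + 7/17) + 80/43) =-1135861727/4346541000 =-0.26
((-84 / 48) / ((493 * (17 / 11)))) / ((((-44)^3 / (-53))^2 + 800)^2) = -0.00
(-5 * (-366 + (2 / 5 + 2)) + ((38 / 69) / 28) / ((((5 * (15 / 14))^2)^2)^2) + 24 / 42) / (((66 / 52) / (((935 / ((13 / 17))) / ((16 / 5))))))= 127067781811260508567249 / 232101782226562500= 547465.77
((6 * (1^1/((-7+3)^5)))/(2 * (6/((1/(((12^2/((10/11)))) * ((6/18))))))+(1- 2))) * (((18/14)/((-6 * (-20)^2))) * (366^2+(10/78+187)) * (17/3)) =44468447/11789639680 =0.00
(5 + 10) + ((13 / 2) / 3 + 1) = 109 / 6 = 18.17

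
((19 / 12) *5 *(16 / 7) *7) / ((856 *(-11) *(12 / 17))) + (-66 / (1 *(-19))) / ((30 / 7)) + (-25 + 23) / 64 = 24481117 / 32202720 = 0.76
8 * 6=48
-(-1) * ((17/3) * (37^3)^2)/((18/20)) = 436173489530/27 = 16154573686.30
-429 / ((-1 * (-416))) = -33 / 32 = -1.03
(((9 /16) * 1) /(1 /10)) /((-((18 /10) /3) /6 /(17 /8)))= -3825 /32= -119.53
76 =76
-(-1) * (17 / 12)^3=4913 / 1728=2.84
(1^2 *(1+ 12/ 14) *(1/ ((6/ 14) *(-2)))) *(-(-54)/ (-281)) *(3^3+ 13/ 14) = 45747/ 3934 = 11.63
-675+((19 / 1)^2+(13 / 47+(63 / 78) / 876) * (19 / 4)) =-446289469 / 1427296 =-312.68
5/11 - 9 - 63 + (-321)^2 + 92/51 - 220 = 57643456/561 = 102751.26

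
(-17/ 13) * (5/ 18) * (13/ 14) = -85/ 252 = -0.34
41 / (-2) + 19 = -1.50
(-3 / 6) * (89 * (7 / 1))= -623 / 2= -311.50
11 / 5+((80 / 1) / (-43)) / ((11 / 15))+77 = 181308 / 2365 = 76.66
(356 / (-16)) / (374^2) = -89 / 559504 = -0.00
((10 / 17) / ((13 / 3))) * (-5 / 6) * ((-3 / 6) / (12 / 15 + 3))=125 / 8398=0.01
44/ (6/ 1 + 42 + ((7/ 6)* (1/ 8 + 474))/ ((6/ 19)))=12672/ 518293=0.02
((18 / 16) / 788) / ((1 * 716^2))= 9 / 3231783424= 0.00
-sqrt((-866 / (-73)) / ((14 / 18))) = -3* sqrt(442526) / 511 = -3.91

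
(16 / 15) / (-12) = -4 / 45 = -0.09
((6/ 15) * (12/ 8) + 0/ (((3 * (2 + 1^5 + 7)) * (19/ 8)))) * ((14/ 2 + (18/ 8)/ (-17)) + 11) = 729/ 68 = 10.72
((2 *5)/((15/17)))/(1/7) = 238/3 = 79.33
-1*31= -31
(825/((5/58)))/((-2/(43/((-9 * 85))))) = 13717/51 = 268.96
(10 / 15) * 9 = 6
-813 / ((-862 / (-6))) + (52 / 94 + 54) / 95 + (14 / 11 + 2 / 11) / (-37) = -4013306397 / 783236905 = -5.12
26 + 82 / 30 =431 / 15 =28.73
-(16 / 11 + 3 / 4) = -97 / 44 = -2.20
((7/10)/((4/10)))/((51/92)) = 161/51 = 3.16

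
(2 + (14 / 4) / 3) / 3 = 19 / 18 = 1.06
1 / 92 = 0.01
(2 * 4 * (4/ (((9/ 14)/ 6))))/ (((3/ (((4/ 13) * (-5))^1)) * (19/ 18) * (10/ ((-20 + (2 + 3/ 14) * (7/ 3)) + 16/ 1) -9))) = 250880/ 741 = 338.57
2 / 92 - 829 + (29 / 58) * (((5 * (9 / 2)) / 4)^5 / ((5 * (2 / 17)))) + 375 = 13061511087 / 3014656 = 4332.67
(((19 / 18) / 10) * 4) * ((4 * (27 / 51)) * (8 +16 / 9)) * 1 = 6688 / 765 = 8.74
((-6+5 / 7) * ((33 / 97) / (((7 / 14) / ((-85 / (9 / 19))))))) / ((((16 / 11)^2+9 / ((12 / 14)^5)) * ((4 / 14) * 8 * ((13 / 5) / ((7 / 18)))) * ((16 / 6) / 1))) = 8351060025 / 11373367564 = 0.73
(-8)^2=64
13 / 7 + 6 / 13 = 211 / 91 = 2.32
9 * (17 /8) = 153 /8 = 19.12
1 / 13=0.08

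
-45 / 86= -0.52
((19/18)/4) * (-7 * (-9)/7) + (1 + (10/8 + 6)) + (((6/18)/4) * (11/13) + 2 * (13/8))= 4351/312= 13.95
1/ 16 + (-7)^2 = 785/ 16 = 49.06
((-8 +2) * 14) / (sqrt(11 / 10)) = -84 * sqrt(110) / 11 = -80.09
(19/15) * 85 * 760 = 81826.67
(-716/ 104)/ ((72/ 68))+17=4913/ 468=10.50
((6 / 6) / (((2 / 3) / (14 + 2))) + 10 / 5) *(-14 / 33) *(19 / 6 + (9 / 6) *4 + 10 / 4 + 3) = -1456 / 9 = -161.78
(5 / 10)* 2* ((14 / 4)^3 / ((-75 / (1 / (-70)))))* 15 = 49 / 400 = 0.12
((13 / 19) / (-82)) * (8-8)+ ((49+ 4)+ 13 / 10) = 543 / 10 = 54.30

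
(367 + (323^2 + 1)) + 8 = 104705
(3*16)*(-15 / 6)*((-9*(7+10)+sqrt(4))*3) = 54360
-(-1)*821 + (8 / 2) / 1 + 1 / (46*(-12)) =455399 / 552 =825.00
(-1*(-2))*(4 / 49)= 8 / 49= 0.16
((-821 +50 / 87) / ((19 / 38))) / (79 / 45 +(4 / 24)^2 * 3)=-8565240 / 9599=-892.31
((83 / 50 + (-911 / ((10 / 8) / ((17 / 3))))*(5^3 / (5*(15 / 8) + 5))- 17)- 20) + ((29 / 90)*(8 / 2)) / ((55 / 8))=-818514023 / 22770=-35947.04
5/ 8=0.62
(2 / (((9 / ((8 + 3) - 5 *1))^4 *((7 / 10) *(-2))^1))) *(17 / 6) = -0.80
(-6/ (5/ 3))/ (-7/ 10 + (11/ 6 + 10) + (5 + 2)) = -27/ 136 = -0.20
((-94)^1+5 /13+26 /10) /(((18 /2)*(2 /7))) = -35.39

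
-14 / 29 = -0.48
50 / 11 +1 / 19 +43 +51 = 20607 / 209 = 98.60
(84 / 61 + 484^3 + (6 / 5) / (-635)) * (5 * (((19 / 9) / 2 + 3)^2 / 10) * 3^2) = 58509364280881343 / 6972300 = 8391687718.67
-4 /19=-0.21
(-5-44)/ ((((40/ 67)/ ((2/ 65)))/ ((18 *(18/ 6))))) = -88641/ 650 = -136.37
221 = 221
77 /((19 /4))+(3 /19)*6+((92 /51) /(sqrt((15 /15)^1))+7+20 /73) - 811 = -55511866 /70737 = -784.76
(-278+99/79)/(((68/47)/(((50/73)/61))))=-25689025/11960758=-2.15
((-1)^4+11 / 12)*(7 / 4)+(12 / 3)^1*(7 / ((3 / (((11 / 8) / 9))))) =2065 / 432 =4.78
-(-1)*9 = 9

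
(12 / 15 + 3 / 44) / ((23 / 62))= 5921 / 2530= 2.34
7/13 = 0.54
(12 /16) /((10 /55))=4.12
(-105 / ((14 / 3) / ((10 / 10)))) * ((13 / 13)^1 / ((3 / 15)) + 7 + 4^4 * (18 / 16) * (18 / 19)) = -121770 / 19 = -6408.95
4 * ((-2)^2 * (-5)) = -80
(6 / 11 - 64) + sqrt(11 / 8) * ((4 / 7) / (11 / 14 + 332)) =-63.45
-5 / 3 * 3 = -5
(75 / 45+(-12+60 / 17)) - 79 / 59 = -24502 / 3009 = -8.14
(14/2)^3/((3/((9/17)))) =1029/17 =60.53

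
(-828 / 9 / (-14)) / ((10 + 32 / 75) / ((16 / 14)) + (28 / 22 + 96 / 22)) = 151800 / 340949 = 0.45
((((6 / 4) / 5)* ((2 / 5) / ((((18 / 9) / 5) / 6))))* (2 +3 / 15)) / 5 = 99 / 125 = 0.79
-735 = -735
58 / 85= 0.68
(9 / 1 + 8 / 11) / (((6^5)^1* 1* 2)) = 107 / 171072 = 0.00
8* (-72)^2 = 41472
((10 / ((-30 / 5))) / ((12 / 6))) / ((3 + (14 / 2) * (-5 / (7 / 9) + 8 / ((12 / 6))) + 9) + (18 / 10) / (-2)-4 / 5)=25 / 201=0.12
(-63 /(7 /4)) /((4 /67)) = -603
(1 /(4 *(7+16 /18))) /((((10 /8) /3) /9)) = 243 /355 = 0.68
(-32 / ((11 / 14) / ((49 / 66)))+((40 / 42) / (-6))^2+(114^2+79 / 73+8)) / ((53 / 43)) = 19559638139725 / 1858083381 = 10526.78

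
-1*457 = -457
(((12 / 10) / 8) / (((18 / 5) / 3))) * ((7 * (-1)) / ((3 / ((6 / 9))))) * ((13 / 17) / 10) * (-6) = 91 / 1020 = 0.09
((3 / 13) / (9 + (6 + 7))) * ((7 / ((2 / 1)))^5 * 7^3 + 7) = 1889.76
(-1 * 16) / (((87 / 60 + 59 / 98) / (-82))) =1285760 / 2011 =639.36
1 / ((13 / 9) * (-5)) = -9 / 65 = -0.14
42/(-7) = -6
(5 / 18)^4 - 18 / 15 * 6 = -3776011 / 524880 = -7.19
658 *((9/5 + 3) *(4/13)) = 63168/65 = 971.82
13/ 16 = 0.81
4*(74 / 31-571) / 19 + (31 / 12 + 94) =-163445 / 7068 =-23.12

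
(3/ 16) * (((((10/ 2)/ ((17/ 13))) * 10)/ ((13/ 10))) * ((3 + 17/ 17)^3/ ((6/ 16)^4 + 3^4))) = 8192000/ 1880523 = 4.36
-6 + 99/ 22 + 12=21/ 2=10.50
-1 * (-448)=448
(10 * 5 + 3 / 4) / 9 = 203 / 36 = 5.64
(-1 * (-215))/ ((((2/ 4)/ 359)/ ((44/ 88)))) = 77185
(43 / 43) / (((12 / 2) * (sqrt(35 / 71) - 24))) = -284 / 40861 - sqrt(2485) / 245166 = -0.01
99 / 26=3.81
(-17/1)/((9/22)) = -374/9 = -41.56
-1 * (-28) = 28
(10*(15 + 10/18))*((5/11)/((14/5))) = 2500/99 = 25.25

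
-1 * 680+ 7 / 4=-2713 / 4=-678.25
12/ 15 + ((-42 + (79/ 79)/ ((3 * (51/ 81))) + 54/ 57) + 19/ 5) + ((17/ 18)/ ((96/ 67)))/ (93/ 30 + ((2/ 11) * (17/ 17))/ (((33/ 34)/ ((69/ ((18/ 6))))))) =-448231706519/ 12508472160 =-35.83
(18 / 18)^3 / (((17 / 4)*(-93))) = -4 / 1581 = -0.00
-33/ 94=-0.35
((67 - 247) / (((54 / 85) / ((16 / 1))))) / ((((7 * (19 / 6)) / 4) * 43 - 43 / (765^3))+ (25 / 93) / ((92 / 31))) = -373439095200000 / 19637040521213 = -19.02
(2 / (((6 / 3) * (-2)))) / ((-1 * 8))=1 / 16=0.06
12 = 12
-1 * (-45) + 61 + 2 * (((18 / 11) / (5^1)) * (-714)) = -19874 / 55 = -361.35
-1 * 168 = -168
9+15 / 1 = 24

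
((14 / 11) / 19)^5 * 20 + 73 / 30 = 29111132757977 / 11963346601470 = 2.43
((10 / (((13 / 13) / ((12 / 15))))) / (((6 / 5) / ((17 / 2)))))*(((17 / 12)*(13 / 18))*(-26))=-244205 / 162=-1507.44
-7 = -7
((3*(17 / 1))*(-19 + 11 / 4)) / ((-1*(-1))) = -3315 / 4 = -828.75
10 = 10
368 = 368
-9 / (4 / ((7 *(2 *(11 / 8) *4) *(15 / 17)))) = -10395 / 68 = -152.87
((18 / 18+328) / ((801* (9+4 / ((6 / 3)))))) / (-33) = -329 / 290763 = -0.00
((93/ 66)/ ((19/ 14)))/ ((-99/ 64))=-13888/ 20691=-0.67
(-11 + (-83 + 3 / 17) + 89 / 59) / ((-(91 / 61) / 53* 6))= 49891656 / 91273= 546.62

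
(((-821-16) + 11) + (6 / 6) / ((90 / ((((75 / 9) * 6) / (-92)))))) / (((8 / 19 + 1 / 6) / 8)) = -51978908 / 4623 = -11243.54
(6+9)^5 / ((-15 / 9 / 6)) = -2733750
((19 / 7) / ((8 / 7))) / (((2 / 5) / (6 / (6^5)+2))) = 246335 / 20736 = 11.88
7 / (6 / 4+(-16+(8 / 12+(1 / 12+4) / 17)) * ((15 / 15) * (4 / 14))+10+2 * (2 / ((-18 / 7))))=7497 / 6032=1.24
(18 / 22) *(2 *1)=1.64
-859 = -859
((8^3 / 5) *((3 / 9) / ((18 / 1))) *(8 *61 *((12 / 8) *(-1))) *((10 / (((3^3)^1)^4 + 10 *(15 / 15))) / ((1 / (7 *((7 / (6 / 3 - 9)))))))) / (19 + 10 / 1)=874496 / 138708711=0.01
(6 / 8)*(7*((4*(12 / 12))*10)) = 210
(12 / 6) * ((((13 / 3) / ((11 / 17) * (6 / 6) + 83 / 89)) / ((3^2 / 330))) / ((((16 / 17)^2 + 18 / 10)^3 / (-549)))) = -79641299441882750 / 13971042994999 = -5700.45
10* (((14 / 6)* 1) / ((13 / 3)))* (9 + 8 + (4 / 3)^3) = 36610 / 351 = 104.30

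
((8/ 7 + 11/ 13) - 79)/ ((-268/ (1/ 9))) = 584/ 18291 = 0.03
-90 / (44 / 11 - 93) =90 / 89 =1.01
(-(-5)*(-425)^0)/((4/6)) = 15/2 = 7.50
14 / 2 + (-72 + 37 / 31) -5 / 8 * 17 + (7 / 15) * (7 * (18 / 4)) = -74067 / 1240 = -59.73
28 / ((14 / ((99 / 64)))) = 99 / 32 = 3.09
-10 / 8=-5 / 4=-1.25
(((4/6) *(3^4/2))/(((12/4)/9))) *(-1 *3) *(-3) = 729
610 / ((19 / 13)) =7930 / 19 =417.37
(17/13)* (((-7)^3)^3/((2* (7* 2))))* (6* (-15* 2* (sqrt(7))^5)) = 216093565485* sqrt(7)/13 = 43979218014.97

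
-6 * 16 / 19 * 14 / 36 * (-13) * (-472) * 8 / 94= -2748928 / 2679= -1026.10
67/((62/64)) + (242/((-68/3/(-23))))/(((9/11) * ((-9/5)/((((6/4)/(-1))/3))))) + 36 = 10730375/56916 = 188.53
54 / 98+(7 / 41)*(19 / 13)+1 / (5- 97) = 1897419 / 2402764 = 0.79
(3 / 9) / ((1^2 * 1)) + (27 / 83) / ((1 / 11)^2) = 9884 / 249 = 39.69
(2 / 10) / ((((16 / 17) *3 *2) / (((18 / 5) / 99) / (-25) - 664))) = -2586839 / 110000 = -23.52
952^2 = 906304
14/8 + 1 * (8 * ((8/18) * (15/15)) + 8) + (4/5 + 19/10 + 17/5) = 3493/180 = 19.41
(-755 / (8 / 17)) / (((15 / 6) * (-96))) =2567 / 384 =6.68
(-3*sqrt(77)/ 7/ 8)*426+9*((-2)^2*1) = 36 - 639*sqrt(77)/ 28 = -164.26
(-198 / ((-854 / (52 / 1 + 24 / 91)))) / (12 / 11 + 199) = 0.06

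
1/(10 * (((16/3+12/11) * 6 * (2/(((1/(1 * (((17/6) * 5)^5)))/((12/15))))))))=2673/940655262500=0.00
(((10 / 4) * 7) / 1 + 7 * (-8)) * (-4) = 154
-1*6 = -6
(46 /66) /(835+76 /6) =23 /27973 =0.00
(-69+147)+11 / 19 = 1493 / 19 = 78.58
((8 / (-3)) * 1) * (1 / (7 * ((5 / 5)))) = -8 / 21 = -0.38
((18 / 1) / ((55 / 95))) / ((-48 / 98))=-2793 / 44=-63.48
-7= -7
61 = 61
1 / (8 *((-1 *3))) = -1 / 24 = -0.04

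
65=65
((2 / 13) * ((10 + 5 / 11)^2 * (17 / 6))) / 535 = 44965 / 504933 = 0.09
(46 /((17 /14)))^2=414736 /289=1435.07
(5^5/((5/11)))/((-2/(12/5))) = -8250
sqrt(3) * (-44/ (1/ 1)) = -44 * sqrt(3) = -76.21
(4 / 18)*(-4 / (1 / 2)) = -1.78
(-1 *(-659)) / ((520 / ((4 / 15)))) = 659 / 1950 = 0.34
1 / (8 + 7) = 1 / 15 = 0.07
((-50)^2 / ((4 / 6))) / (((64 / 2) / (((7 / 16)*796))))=2611875 / 64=40810.55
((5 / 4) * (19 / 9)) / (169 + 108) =95 / 9972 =0.01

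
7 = 7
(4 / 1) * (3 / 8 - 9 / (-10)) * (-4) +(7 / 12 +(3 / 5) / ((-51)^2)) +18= -10499 / 5780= -1.82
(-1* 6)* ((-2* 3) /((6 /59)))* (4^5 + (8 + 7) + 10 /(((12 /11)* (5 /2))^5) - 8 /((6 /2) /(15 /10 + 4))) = 146868172009 /405000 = 362637.46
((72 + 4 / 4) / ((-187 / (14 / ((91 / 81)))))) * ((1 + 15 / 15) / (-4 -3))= 23652 / 17017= 1.39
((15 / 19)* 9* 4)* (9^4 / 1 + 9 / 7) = 24805440 / 133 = 186507.07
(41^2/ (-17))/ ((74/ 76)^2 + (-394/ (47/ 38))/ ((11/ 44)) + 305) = 114086108/ 1117141213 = 0.10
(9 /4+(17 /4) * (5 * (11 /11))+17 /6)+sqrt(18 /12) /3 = sqrt(6) /6+79 /3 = 26.74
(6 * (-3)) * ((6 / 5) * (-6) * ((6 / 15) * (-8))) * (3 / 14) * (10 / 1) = -31104 / 35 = -888.69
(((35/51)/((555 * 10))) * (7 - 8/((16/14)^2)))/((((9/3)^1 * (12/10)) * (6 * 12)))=49/117386496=0.00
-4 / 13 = -0.31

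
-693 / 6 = -231 / 2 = -115.50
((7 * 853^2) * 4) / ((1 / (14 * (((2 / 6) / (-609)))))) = -40746104 / 261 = -156115.34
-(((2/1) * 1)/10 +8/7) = -47/35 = -1.34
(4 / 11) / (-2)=-2 / 11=-0.18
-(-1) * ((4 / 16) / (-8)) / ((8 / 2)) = -1 / 128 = -0.01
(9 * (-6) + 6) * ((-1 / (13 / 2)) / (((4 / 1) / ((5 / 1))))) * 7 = 840 / 13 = 64.62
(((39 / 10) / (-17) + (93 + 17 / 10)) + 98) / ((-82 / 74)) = -121064 / 697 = -173.69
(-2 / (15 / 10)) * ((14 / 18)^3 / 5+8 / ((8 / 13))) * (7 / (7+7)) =-95456 / 10935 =-8.73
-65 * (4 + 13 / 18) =-5525 / 18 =-306.94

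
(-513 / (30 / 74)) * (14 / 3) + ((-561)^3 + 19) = -882821836 / 5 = -176564367.20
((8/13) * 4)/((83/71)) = 2272/1079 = 2.11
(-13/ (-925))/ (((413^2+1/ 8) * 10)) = 52/ 6311057625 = 0.00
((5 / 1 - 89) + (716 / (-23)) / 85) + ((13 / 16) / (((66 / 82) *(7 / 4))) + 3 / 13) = -1962245777 / 23483460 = -83.56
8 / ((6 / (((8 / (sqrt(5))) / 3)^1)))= 32 * sqrt(5) / 45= 1.59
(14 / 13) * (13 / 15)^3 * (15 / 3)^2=17.53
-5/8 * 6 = -15/4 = -3.75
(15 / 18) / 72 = 5 / 432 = 0.01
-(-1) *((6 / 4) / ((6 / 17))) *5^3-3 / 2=529.75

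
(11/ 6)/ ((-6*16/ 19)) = -209/ 576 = -0.36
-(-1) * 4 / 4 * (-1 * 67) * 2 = -134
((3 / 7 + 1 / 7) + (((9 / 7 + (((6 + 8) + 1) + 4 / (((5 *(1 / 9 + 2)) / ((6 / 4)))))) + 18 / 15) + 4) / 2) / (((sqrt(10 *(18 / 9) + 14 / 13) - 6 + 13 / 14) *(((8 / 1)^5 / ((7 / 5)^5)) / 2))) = -39883565631 / 9589376000000 - 302475579 *sqrt(3562) / 4794688000000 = -0.01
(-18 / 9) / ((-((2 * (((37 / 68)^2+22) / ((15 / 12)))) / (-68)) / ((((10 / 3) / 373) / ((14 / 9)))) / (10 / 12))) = -4913000 / 269186267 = -0.02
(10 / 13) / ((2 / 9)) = 45 / 13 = 3.46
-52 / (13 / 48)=-192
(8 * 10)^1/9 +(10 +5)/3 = 125/9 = 13.89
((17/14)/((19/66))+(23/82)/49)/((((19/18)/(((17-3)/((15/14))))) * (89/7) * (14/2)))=3869412/6586445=0.59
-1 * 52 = -52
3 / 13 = 0.23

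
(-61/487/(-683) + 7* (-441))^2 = 1054320223778533156/110636729641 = 9529567.87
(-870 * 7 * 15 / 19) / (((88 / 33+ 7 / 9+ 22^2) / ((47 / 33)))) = -12880350 / 916883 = -14.05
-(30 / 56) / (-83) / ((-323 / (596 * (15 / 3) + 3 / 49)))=-0.06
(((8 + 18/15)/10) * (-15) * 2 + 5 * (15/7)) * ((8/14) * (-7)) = 2364/35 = 67.54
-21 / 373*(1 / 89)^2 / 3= -0.00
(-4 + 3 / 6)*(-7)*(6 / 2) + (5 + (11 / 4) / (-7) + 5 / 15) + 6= 7093 / 84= 84.44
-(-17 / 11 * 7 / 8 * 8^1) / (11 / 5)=595 / 121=4.92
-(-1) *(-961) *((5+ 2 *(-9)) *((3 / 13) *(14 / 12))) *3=20181 / 2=10090.50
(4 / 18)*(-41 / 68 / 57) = -41 / 17442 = -0.00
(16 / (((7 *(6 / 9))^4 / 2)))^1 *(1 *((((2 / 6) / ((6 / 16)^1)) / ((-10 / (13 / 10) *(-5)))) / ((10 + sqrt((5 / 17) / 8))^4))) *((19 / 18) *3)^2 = 643610595437888 / 410089842207493503125- 3779000030208 *sqrt(170) / 410089842207493503125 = 0.00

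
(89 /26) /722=89 /18772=0.00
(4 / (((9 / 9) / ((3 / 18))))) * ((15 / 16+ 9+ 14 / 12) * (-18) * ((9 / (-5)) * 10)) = 4797 / 2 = 2398.50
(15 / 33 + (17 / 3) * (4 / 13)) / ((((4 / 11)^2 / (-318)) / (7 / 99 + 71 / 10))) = -354800921 / 9360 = -37906.08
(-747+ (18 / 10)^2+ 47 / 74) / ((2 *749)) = -1374781 / 2771300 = -0.50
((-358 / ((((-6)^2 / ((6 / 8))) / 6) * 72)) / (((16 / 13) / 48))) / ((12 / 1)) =-2327 / 1152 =-2.02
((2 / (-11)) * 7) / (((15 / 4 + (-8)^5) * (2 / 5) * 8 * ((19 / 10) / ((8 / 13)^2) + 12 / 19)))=212800 / 99023917003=0.00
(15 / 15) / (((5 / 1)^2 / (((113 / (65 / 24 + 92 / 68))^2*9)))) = 278.70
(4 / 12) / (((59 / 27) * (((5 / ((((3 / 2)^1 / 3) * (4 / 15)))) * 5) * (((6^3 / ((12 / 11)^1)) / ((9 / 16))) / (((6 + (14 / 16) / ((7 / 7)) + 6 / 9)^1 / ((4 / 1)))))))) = 181 / 41536000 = 0.00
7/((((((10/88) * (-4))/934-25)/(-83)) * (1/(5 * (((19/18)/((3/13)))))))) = 737195459/1387017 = 531.50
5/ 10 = 1/ 2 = 0.50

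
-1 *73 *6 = -438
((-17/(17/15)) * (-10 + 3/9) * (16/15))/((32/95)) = 2755/6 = 459.17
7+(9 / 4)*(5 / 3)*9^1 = 163 / 4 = 40.75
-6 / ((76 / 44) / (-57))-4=194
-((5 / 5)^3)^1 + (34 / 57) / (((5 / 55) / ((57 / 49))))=325 / 49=6.63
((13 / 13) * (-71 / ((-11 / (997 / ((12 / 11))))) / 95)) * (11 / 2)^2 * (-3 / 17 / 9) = -8565227 / 232560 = -36.83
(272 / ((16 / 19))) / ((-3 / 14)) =-4522 / 3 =-1507.33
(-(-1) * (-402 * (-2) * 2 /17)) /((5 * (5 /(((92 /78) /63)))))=0.07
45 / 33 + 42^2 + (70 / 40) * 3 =1770.61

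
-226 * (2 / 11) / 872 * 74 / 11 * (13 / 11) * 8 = -434824 / 145079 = -3.00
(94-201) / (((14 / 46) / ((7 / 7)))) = -2461 / 7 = -351.57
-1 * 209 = -209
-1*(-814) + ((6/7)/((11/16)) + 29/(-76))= 4768591/5852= 814.87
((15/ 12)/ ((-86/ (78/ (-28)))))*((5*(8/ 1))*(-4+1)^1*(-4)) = 5850/ 301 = 19.44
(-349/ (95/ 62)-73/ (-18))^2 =146343737401/ 2924100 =50047.45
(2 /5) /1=2 /5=0.40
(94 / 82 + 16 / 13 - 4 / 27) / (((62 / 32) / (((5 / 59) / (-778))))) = -1283080 / 10238923071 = -0.00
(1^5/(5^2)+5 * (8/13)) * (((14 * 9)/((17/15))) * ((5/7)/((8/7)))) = 191457/884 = 216.58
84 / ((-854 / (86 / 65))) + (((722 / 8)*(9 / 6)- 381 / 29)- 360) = -218833077 / 919880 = -237.89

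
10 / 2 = 5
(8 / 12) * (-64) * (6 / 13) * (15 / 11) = -3840 / 143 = -26.85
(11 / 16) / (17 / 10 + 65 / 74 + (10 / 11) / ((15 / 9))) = 22385 / 101712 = 0.22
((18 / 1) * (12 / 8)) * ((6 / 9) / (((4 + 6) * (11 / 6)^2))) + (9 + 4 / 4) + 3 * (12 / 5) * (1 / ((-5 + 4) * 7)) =40262 / 4235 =9.51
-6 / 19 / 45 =-0.01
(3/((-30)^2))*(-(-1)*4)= 1/75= 0.01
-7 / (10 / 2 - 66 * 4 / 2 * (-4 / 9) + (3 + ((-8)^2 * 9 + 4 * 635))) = -3 / 1364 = -0.00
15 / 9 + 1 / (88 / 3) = 449 / 264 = 1.70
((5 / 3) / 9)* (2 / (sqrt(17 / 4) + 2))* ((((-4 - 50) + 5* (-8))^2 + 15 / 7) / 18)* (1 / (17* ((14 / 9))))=-1237340 / 22491 + 309335* sqrt(17) / 22491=1.69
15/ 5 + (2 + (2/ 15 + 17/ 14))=1333/ 210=6.35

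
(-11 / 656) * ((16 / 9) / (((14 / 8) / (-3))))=44 / 861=0.05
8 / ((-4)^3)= -1 / 8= -0.12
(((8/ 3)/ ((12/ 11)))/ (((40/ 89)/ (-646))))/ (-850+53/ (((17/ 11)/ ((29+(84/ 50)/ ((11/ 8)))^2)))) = -7391572375/ 64107188334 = -0.12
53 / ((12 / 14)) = 371 / 6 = 61.83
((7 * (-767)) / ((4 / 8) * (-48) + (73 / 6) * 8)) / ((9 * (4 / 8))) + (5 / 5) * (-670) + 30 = -216569 / 330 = -656.27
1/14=0.07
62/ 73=0.85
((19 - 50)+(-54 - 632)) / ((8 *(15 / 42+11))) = -1673 / 212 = -7.89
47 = 47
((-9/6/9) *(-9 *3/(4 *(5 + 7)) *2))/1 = 3/16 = 0.19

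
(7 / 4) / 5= 0.35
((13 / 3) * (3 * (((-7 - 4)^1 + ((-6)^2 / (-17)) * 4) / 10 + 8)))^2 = 178944129 / 28900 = 6191.84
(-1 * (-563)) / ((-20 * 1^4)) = -563 / 20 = -28.15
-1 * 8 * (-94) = 752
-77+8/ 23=-1763/ 23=-76.65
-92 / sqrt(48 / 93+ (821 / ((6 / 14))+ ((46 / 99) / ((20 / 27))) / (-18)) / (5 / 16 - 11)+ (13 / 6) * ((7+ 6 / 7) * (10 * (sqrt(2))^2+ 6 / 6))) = -12 * sqrt(18709398070) / 238549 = -6.88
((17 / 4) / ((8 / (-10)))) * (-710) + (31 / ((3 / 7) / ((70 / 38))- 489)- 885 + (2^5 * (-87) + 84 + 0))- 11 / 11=44501129 / 239496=185.81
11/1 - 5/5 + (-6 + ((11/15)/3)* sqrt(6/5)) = 11* sqrt(30)/225 + 4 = 4.27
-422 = -422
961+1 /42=40363 /42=961.02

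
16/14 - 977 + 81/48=-109107/112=-974.17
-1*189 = -189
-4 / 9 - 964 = -8680 / 9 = -964.44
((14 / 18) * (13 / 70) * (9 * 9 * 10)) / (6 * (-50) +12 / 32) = -312 / 799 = -0.39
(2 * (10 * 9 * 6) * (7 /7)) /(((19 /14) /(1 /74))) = 7560 /703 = 10.75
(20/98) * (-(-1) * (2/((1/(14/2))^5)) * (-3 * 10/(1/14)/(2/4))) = -5762400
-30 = -30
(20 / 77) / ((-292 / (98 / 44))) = -0.00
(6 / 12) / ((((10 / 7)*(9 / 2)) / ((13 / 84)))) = 13 / 1080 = 0.01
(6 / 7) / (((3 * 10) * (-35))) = -1 / 1225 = -0.00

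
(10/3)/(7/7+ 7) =5/12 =0.42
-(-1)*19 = 19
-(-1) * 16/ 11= 16/ 11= 1.45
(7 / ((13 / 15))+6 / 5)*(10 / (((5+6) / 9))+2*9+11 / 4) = 767619 / 2860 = 268.40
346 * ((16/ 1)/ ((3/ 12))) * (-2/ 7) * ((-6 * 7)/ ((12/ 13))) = 287872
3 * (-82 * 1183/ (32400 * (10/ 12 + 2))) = -48503/ 15300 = -3.17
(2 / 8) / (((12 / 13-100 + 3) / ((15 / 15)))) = -13 / 4996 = -0.00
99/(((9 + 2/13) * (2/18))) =97.34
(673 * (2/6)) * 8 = 5384/3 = 1794.67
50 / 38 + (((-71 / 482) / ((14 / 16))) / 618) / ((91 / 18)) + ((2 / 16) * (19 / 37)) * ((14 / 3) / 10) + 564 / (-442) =1579938764429 / 22676665404120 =0.07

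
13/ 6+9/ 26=98/ 39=2.51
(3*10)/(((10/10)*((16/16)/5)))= 150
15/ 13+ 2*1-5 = -24/ 13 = -1.85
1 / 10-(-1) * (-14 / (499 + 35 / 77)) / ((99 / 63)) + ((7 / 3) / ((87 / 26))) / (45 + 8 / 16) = 698957 / 7169670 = 0.10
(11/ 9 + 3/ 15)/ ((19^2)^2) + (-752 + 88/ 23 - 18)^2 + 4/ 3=1821118884221776/ 3102291405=587023.80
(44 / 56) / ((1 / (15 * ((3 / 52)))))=0.68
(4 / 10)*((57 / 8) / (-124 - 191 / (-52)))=-741 / 31285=-0.02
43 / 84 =0.51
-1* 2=-2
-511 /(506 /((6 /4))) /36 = -511 /12144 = -0.04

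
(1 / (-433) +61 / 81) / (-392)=-6583 / 3437154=-0.00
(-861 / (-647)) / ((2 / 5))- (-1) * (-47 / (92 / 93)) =-2630007 / 59524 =-44.18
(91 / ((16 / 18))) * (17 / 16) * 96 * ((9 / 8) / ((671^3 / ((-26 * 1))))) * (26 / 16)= -63530649 / 38670299008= -0.00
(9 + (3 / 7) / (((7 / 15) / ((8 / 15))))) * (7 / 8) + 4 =689 / 56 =12.30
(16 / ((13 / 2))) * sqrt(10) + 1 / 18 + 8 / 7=151 / 126 + 32 * sqrt(10) / 13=8.98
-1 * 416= -416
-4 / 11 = -0.36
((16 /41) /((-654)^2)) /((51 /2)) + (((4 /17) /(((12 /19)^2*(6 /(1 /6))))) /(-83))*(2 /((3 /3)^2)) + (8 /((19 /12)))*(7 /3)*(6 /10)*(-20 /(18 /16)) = -1064184618834683 /8462379024072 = -125.75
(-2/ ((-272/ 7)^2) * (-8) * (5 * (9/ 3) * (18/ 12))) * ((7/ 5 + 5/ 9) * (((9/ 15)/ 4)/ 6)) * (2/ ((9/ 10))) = 539/ 20808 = 0.03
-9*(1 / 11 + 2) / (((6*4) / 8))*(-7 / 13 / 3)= 161 / 143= 1.13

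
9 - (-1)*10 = 19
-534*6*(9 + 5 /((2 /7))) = -84906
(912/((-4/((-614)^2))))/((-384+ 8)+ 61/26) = 2234832288/9715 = 230039.35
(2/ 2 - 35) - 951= -985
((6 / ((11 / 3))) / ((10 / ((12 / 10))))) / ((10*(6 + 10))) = 27 / 22000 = 0.00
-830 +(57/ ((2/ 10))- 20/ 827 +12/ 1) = -440811/ 827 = -533.02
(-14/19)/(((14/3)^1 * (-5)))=3/95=0.03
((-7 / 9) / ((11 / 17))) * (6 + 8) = -1666 / 99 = -16.83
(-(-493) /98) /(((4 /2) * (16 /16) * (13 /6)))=1479 /1274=1.16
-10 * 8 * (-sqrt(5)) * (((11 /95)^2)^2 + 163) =212423464256 * sqrt(5) /16290125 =29158.36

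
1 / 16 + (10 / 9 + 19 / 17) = 2.29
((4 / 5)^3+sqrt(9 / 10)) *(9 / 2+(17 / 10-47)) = -306 *sqrt(10) / 25-13056 / 625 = -59.60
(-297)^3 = -26198073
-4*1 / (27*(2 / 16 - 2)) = 32 / 405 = 0.08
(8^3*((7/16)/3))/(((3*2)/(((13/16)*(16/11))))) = 1456/99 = 14.71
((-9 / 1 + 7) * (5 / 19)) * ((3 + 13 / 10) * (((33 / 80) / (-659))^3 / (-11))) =-140481 / 2784067789312000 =-0.00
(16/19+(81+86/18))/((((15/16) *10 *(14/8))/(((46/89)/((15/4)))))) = 12459008/17121375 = 0.73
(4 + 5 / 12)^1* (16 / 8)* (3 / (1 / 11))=583 / 2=291.50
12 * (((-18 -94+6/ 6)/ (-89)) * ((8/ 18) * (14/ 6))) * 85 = 352240/ 267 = 1319.25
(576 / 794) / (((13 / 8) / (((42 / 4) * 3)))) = 72576 / 5161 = 14.06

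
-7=-7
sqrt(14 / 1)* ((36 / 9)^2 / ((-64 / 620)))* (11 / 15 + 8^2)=-30101* sqrt(14) / 3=-37542.54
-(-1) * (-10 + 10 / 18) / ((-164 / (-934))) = -39695 / 738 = -53.79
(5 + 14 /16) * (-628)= -7379 /2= -3689.50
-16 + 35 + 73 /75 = 1498 /75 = 19.97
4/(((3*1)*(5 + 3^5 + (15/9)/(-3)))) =12/2227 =0.01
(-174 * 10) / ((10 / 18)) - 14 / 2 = -3139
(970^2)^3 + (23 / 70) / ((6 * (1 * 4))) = 1399392968280720000023 / 1680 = 832972004929000000.01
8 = 8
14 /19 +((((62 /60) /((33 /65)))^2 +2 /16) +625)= 938550473 /1489752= 630.00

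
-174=-174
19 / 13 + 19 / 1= 266 / 13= 20.46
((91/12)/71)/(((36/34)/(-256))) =-49504/1917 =-25.82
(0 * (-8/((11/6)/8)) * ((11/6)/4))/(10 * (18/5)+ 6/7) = 0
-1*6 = -6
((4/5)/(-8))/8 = -1/80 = -0.01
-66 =-66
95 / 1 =95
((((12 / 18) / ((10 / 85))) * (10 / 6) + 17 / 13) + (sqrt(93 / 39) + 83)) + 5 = sqrt(403) / 13 + 11554 / 117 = 100.30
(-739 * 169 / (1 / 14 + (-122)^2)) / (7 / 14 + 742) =-0.01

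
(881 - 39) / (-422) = -421 / 211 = -2.00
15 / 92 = 0.16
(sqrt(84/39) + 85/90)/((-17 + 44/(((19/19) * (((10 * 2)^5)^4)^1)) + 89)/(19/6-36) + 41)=21948006400000000000000000000/901840895999999999999999999703 + 5164236800000000000000000000 * sqrt(91)/1302659071999999999999999999571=0.06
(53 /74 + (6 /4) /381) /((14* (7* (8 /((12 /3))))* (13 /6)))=5076 /2993263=0.00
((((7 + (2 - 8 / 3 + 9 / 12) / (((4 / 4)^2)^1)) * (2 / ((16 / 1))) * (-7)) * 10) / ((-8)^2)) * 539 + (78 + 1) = -442.98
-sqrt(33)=-5.74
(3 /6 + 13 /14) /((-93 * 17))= -10 /11067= -0.00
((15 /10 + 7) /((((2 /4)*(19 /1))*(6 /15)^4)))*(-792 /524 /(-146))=1051875 /2907152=0.36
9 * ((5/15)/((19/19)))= 3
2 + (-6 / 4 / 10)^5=2.00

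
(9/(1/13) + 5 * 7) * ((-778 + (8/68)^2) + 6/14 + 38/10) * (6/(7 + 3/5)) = -92850.91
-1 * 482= -482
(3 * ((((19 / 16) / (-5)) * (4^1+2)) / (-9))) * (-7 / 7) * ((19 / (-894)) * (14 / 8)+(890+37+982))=-906.76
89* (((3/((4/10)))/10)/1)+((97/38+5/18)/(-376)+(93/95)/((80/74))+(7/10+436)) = 504.35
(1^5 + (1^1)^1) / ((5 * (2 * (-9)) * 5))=-1 / 225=-0.00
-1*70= -70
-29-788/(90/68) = -28097/45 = -624.38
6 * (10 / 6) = 10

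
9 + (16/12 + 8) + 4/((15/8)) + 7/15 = 314/15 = 20.93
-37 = -37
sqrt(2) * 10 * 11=110 * sqrt(2)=155.56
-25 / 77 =-0.32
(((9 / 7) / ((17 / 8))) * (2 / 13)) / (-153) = -16 / 26299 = -0.00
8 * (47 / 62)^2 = 4.60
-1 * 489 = -489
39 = 39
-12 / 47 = -0.26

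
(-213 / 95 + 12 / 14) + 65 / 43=3622 / 28595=0.13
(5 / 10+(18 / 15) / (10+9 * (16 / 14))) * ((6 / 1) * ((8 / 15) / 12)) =794 / 5325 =0.15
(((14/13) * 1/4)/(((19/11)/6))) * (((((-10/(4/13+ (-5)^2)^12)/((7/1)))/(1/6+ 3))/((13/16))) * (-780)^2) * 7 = -2657100012048713088000/82939218196516607098760348861743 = -0.00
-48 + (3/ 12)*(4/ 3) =-47.67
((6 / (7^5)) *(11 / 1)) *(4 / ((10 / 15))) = 396 / 16807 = 0.02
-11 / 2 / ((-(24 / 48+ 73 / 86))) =473 / 116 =4.08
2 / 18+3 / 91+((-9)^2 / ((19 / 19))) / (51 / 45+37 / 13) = 13027673 / 635544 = 20.50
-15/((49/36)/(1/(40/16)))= -216/49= -4.41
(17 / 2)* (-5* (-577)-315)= 21845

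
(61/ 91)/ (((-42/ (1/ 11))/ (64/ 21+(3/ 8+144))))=-1510787/ 7063056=-0.21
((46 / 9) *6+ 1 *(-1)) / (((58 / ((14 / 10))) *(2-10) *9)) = -0.01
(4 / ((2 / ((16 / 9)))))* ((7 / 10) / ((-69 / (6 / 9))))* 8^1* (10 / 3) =-3584 / 5589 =-0.64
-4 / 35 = -0.11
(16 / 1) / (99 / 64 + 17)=0.86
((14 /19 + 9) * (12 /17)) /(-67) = -0.10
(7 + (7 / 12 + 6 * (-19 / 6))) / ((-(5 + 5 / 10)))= 137 / 66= 2.08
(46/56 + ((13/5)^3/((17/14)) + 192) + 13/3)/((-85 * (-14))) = 37775797/212415000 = 0.18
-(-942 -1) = 943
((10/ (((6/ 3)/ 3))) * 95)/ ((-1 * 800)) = -57/ 32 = -1.78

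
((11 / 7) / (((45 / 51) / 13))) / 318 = 2431 / 33390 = 0.07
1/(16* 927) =0.00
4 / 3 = 1.33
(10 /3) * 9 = 30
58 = 58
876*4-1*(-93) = 3597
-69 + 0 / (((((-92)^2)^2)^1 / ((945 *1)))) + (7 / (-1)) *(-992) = 6875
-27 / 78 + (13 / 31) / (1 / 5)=1411 / 806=1.75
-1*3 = -3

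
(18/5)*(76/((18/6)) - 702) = -2436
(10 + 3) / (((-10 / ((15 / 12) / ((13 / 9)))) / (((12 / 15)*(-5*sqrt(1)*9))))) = 81 / 2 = 40.50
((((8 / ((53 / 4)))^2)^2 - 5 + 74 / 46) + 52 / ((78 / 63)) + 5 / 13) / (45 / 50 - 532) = -0.07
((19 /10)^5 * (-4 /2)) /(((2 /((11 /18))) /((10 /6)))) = -27237089 /1080000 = -25.22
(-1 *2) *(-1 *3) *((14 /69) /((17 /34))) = 2.43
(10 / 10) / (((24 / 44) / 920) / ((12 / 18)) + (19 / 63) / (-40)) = -15939 / 106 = -150.37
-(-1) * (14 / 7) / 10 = 1 / 5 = 0.20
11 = 11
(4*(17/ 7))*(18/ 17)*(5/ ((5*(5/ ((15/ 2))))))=108/ 7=15.43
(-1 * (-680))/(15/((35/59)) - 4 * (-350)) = 4760/9977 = 0.48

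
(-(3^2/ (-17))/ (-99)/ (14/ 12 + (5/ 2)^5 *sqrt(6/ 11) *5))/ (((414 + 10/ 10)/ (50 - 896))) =-4548096/ 46504640214565 + 380700000 *sqrt(66)/ 102310208472043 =0.00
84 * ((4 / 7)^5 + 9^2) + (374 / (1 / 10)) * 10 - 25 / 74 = 7854750783 / 177674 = 44208.78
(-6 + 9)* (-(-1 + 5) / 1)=-12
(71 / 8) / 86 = 71 / 688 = 0.10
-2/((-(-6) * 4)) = -0.08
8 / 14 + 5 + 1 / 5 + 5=377 / 35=10.77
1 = 1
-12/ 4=-3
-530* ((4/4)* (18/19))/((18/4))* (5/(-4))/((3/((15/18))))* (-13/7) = -86125/1197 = -71.95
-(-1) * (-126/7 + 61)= 43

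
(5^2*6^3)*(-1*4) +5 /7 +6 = -151153 /7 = -21593.29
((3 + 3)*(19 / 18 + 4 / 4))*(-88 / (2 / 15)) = -8140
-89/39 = -2.28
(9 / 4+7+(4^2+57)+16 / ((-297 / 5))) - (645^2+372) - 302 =-494941019 / 1188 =-416617.02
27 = 27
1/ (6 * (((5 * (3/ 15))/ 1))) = 1/ 6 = 0.17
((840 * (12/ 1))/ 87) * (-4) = -13440/ 29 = -463.45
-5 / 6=-0.83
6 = 6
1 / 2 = 0.50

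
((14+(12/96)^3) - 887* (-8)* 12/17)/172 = 43719697/1497088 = 29.20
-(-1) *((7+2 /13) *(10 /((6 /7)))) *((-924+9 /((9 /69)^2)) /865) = -85715 /2249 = -38.11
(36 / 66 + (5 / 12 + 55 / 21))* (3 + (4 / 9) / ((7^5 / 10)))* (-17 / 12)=-8509747579 / 559068048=-15.22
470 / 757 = 0.62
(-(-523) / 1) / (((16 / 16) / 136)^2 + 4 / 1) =9673408 / 73985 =130.75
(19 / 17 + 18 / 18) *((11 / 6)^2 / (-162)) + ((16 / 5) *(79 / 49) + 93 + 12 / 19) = 1265921479 / 12819870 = 98.75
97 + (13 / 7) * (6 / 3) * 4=783 / 7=111.86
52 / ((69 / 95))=4940 / 69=71.59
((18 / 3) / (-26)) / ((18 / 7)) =-7 / 78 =-0.09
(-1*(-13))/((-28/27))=-12.54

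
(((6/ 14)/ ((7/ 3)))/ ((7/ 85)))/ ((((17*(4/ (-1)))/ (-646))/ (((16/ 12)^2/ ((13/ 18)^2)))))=4186080/ 57967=72.21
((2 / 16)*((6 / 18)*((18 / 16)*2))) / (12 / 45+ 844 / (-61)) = -0.01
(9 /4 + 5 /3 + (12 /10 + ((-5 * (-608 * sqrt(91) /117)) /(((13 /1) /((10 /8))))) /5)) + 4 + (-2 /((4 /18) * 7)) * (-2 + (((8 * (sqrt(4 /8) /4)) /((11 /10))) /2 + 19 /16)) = -45 * sqrt(2) /77 + 760 * sqrt(91) /1521 + 17071 /1680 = 14.10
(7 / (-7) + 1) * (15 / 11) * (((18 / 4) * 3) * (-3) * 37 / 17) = 0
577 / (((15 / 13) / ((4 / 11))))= 30004 / 165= 181.84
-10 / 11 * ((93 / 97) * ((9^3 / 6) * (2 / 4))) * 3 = -338985 / 2134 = -158.85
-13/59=-0.22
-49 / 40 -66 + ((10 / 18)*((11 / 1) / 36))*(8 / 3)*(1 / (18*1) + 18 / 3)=-5641043 / 87480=-64.48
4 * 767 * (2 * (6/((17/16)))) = 589056/17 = 34650.35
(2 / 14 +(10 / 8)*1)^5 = 90224199 / 17210368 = 5.24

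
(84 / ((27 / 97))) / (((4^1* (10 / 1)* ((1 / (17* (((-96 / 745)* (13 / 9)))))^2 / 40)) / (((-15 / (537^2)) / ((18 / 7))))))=-475425327104 / 7778527405335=-0.06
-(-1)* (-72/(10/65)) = -468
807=807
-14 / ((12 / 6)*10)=-7 / 10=-0.70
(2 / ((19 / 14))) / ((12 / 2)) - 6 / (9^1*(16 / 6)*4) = 167 / 912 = 0.18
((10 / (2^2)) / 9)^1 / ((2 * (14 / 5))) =0.05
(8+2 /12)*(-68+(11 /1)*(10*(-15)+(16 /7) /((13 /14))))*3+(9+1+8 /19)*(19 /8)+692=-2116965 /52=-40710.87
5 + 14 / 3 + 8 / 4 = 35 / 3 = 11.67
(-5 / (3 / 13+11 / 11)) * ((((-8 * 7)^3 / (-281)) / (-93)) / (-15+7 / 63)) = -1070160 / 583637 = -1.83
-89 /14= -6.36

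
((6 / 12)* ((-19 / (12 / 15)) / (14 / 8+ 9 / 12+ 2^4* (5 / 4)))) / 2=-19 / 72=-0.26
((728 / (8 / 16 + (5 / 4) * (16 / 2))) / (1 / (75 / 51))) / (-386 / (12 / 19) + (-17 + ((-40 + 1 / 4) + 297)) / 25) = -520000 / 3067939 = -0.17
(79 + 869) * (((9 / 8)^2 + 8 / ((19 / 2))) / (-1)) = -607431 / 304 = -1998.13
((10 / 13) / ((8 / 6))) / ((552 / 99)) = 0.10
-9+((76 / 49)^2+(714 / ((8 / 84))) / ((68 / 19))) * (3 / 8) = 59731761 / 76832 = 777.43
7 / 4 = 1.75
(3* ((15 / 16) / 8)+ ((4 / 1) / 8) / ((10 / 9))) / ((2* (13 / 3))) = 0.09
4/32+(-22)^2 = 3873/8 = 484.12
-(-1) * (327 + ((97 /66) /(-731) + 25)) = 16982495 /48246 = 352.00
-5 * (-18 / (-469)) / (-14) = 0.01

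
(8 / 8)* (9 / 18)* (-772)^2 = 297992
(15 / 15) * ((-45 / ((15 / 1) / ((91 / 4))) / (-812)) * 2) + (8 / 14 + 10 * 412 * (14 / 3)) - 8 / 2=93656435 / 4872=19223.41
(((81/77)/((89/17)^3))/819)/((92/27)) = 0.00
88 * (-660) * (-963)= 55931040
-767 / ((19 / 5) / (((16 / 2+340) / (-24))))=111215 / 38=2926.71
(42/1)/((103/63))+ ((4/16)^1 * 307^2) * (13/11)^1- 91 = 125903423/4532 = 27780.98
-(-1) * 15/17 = 0.88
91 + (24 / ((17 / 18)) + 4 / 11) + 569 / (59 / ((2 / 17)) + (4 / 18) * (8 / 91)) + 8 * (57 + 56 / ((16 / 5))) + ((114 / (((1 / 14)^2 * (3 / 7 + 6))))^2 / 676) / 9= 141921697823371307 / 52572071655675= 2699.56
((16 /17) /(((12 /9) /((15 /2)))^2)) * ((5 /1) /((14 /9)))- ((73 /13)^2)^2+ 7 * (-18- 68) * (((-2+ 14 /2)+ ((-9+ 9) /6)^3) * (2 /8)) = -44893033487 /27190072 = -1651.08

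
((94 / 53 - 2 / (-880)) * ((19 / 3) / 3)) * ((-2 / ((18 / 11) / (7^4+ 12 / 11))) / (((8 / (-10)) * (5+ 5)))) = 20790858281 / 15111360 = 1375.84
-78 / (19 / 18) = -1404 / 19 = -73.89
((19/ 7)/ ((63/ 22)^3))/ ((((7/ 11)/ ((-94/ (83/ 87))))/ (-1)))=6066527632/ 338980383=17.90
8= 8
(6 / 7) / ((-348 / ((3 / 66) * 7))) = -0.00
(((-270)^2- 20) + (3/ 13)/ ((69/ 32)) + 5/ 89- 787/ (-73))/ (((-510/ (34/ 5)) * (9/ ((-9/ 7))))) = 141598166536/ 1019866575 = 138.84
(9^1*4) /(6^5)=1 /216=0.00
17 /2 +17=51 /2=25.50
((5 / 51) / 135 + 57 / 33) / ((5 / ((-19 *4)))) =-1989224 / 75735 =-26.27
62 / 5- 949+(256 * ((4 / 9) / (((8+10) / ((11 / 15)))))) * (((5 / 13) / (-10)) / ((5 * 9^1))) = -665714681 / 710775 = -936.60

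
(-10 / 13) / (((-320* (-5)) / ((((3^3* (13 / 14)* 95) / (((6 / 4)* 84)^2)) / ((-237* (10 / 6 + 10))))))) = 19 / 728367360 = 0.00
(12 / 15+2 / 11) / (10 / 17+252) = 459 / 118085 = 0.00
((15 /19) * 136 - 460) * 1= -6700 /19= -352.63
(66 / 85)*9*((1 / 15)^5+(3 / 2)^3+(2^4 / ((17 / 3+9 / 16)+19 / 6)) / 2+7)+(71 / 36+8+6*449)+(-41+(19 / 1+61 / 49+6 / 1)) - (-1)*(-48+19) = 26306381635271 / 9605531250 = 2738.67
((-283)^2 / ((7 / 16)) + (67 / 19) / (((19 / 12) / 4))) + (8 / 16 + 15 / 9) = 2775732307 / 15162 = 183071.65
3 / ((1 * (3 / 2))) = 2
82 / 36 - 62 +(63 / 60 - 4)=-62.67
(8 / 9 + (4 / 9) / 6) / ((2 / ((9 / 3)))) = 13 / 9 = 1.44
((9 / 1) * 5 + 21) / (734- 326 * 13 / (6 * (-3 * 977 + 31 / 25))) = 1318392 / 14666933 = 0.09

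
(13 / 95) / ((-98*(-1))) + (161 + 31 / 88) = 66096917 / 409640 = 161.35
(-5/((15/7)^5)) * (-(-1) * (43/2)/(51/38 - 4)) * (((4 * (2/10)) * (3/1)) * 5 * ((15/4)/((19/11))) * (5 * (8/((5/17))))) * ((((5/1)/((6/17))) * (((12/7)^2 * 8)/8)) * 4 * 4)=48012360704/22725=2112755.15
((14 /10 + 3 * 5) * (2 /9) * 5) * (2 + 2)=656 /9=72.89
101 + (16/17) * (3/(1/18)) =151.82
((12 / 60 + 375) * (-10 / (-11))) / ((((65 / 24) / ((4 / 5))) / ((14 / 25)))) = 56.42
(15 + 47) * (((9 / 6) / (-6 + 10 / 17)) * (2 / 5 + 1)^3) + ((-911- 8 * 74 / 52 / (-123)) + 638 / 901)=-15861484284317 / 16568038500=-957.35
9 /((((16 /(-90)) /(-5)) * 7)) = 36.16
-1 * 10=-10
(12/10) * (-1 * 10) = -12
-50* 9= -450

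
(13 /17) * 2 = 26 /17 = 1.53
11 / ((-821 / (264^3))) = -202397184 / 821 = -246525.19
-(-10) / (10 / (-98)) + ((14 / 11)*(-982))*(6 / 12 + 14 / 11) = -279944 / 121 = -2313.59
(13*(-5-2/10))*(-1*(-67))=-22646/5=-4529.20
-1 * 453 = -453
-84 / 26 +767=9929 / 13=763.77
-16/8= -2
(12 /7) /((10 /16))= 96 /35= 2.74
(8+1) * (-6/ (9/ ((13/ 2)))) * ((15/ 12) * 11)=-2145/ 4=-536.25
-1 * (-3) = 3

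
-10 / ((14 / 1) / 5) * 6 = -150 / 7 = -21.43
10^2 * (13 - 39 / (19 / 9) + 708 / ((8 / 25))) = 220702.63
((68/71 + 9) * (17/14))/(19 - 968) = -1717/134758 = -0.01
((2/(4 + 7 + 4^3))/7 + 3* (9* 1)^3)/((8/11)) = 12629947/4200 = 3007.13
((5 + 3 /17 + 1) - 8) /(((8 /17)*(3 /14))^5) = -43515860857 /248832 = -174880.49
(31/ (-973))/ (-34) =31/ 33082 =0.00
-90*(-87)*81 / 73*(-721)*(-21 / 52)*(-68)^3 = -795429831832.92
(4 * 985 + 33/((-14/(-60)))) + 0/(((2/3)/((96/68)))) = 28570/7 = 4081.43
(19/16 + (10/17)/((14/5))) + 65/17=9941/1904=5.22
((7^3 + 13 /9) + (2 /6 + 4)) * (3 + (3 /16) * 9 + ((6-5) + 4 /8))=34529 /16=2158.06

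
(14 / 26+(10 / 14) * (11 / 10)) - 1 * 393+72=-58181 / 182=-319.68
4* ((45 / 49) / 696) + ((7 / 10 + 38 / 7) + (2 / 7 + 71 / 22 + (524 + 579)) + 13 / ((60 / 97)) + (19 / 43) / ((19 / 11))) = 45728675539 / 40327980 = 1133.92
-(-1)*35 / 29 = 35 / 29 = 1.21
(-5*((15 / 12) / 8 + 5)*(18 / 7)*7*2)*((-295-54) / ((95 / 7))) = 23867.47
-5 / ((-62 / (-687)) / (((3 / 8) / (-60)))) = 687 / 1984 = 0.35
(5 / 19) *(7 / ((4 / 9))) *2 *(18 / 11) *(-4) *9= -102060 / 209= -488.33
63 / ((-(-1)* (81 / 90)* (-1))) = -70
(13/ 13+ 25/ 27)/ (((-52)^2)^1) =1/ 1404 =0.00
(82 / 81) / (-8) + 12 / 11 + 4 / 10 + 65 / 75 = 39757 / 17820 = 2.23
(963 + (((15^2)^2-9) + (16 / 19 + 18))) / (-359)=-980359 / 6821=-143.73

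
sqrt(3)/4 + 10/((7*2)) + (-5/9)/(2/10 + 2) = sqrt(3)/4 + 320/693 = 0.89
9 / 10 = 0.90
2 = 2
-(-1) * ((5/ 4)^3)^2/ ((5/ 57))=178125/ 4096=43.49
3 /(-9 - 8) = -3 /17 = -0.18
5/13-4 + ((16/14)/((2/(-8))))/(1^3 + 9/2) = -4451/1001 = -4.45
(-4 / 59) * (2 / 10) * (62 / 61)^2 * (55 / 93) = -5456 / 658617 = -0.01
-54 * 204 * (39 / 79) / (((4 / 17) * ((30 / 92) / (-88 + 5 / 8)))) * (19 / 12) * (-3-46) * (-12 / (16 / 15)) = 5405365828.46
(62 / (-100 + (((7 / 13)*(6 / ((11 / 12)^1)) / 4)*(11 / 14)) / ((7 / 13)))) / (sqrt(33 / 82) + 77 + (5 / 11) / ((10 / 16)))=-111568380 / 13806193129 + 52514*sqrt(2706) / 41418579387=-0.01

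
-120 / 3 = -40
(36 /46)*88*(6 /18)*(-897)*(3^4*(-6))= 10007712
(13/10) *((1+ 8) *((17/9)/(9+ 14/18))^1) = 1989/880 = 2.26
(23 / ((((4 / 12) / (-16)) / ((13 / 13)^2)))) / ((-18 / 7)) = 1288 / 3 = 429.33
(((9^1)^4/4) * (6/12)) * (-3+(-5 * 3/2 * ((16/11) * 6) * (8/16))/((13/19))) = -47691909/1144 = -41688.73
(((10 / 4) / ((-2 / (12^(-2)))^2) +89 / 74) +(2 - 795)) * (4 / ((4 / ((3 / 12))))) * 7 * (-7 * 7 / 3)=1666958599201 / 73654272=22632.21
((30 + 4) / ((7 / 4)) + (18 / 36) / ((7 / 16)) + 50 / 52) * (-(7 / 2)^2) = -27433 / 104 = -263.78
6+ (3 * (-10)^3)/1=-2994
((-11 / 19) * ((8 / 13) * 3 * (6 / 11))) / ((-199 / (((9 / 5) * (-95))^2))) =221616 / 2587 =85.67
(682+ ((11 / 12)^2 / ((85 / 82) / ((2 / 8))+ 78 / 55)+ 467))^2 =4311498184947756049 / 3264930975744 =1320548.04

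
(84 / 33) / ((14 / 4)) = 8 / 11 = 0.73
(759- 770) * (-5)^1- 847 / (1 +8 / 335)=-37840 / 49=-772.24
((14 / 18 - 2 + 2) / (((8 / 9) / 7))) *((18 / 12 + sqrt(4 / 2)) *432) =2646 *sqrt(2) + 3969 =7711.01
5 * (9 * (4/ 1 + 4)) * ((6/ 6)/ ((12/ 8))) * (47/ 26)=5640/ 13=433.85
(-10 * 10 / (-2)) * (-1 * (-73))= 3650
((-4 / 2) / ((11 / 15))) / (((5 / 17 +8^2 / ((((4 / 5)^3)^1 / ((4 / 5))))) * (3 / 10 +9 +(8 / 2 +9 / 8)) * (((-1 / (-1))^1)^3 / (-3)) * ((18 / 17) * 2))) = 5780 / 2164327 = 0.00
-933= -933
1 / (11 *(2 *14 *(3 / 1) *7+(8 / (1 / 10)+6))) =1 / 7414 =0.00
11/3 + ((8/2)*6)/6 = 23/3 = 7.67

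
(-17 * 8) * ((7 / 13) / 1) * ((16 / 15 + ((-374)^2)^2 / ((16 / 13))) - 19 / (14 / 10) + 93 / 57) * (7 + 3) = -8626240898901296 / 741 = -11641350740757.48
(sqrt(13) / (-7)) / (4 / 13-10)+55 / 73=13* sqrt(13) / 882+55 / 73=0.81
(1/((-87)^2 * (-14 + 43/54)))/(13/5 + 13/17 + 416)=-85/3562419653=-0.00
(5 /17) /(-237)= -5 /4029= -0.00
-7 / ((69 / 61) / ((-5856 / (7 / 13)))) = 1547936 / 23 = 67301.57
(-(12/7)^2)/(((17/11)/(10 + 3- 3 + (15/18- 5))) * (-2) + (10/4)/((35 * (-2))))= 31680/6097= 5.20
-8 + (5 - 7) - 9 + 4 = -15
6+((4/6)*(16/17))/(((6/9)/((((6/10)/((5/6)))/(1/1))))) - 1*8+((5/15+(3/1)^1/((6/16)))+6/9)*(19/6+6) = 69001/850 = 81.18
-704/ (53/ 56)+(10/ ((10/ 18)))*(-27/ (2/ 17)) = -258367/ 53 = -4874.85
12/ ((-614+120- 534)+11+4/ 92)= -138/ 11695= -0.01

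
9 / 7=1.29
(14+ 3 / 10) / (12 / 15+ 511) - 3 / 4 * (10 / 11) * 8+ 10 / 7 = -1575569 / 394086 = -4.00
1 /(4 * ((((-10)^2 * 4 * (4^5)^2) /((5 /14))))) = 1 /4697620480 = 0.00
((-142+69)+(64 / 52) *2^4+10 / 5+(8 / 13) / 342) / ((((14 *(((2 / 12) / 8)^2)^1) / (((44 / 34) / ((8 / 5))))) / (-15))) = 177117600 / 1729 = 102439.33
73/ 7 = 10.43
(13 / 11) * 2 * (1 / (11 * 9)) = 26 / 1089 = 0.02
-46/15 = -3.07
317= 317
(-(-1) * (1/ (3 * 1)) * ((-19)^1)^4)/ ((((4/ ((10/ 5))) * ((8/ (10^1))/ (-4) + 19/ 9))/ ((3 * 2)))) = 5864445/ 86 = 68191.22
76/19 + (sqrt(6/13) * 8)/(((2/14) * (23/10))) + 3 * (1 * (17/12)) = 33/4 + 560 * sqrt(78)/299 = 24.79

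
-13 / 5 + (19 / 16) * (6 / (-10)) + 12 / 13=-497 / 208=-2.39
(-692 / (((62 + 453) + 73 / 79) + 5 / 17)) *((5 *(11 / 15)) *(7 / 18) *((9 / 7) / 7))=-5111458 / 14558901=-0.35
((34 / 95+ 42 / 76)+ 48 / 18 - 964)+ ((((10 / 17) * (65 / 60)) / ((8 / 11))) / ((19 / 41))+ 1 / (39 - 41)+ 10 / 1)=-24522987 / 25840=-949.03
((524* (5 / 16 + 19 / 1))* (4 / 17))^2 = 1638549441 / 289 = 5669721.25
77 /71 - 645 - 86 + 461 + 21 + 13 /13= -17531 /71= -246.92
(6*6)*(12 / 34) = 216 / 17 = 12.71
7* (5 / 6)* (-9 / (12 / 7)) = -245 / 8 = -30.62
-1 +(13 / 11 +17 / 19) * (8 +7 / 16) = 16.52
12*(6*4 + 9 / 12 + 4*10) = 777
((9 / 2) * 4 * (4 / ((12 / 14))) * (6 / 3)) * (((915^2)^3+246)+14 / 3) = 98590676386568667112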